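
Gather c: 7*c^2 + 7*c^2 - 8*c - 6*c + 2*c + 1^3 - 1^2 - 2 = 14*c^2 - 12*c - 2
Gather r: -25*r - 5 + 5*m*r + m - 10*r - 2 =m + r*(5*m - 35) - 7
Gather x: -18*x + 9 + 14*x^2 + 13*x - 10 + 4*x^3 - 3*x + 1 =4*x^3 + 14*x^2 - 8*x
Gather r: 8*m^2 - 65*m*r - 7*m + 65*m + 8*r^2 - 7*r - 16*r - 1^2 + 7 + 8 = 8*m^2 + 58*m + 8*r^2 + r*(-65*m - 23) + 14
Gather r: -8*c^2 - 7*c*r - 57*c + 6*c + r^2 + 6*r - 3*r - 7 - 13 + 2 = -8*c^2 - 51*c + r^2 + r*(3 - 7*c) - 18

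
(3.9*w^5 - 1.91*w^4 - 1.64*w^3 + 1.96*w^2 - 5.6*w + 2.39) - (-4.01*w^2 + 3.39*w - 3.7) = 3.9*w^5 - 1.91*w^4 - 1.64*w^3 + 5.97*w^2 - 8.99*w + 6.09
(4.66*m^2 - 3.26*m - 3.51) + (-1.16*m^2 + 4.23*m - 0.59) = 3.5*m^2 + 0.970000000000001*m - 4.1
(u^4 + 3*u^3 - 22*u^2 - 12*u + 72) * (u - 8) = u^5 - 5*u^4 - 46*u^3 + 164*u^2 + 168*u - 576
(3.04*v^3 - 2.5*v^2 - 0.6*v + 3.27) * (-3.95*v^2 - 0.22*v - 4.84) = -12.008*v^5 + 9.2062*v^4 - 11.7936*v^3 - 0.684500000000001*v^2 + 2.1846*v - 15.8268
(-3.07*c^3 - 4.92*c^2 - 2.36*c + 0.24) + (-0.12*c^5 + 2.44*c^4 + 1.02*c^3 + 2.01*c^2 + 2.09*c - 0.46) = -0.12*c^5 + 2.44*c^4 - 2.05*c^3 - 2.91*c^2 - 0.27*c - 0.22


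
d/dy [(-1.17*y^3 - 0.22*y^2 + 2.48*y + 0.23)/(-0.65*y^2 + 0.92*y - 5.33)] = (0.7605*y^4 - 2.1528*y^3 + 20.1179*y^2 + 2.6442*y - 13.43)/(0.4225*y^4 - 1.196*y^3 + 7.7754*y^2 - 9.8072*y + 28.4089)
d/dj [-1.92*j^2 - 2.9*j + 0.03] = -3.84*j - 2.9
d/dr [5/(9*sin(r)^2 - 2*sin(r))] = 10*(-9/tan(r) + cos(r)/sin(r)^2)/(9*sin(r) - 2)^2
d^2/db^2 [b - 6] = 0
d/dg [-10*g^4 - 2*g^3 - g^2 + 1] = 2*g*(-20*g^2 - 3*g - 1)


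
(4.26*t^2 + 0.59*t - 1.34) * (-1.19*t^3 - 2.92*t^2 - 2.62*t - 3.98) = -5.0694*t^5 - 13.1413*t^4 - 11.2894*t^3 - 14.5878*t^2 + 1.1626*t + 5.3332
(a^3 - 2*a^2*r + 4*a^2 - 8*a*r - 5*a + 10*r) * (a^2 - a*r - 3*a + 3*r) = a^5 - 3*a^4*r + a^4 + 2*a^3*r^2 - 3*a^3*r - 17*a^3 + 2*a^2*r^2 + 51*a^2*r + 15*a^2 - 34*a*r^2 - 45*a*r + 30*r^2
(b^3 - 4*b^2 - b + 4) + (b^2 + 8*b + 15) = b^3 - 3*b^2 + 7*b + 19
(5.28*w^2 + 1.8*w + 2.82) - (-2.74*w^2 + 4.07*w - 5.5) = 8.02*w^2 - 2.27*w + 8.32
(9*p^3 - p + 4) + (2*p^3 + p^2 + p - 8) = 11*p^3 + p^2 - 4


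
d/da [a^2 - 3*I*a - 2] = 2*a - 3*I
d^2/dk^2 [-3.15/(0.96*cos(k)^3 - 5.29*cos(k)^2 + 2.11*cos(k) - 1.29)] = (-705.19932*(0.272211720226843*sin(k)^2 + 1.0*cos(k) - 0.47164461247637)^2*sin(k)^2 + (-8.9145*cos(k) + 33.327*cos(2*k) - 6.804*cos(3*k))*(0.96*cos(k)^3 - 5.29*cos(k)^2 + 2.11*cos(k) - 1.29))/(0.96*cos(k)^3 - 5.29*cos(k)^2 + 2.11*cos(k) - 1.29)^3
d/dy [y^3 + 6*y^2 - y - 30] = 3*y^2 + 12*y - 1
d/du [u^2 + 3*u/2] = 2*u + 3/2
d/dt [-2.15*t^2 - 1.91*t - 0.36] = -4.3*t - 1.91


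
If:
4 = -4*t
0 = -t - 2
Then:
No Solution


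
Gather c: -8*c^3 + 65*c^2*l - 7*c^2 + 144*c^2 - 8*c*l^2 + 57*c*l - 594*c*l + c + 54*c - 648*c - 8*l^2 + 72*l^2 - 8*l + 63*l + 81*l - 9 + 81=-8*c^3 + c^2*(65*l + 137) + c*(-8*l^2 - 537*l - 593) + 64*l^2 + 136*l + 72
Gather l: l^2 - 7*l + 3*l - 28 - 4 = l^2 - 4*l - 32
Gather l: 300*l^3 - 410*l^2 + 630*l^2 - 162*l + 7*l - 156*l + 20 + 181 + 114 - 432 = 300*l^3 + 220*l^2 - 311*l - 117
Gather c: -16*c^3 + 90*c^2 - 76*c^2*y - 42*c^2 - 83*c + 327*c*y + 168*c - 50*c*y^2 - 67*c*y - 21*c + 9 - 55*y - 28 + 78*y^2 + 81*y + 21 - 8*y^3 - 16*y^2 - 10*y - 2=-16*c^3 + c^2*(48 - 76*y) + c*(-50*y^2 + 260*y + 64) - 8*y^3 + 62*y^2 + 16*y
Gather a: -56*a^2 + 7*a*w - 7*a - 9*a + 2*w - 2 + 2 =-56*a^2 + a*(7*w - 16) + 2*w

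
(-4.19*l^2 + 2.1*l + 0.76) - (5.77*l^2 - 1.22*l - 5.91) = -9.96*l^2 + 3.32*l + 6.67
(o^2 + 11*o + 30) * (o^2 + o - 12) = o^4 + 12*o^3 + 29*o^2 - 102*o - 360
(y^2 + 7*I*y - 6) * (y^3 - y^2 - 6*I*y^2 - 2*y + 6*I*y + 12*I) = y^5 - y^4 + I*y^4 + 34*y^3 - I*y^3 - 36*y^2 + 34*I*y^2 - 72*y - 36*I*y - 72*I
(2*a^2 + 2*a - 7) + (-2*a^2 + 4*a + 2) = 6*a - 5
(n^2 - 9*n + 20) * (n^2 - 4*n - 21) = n^4 - 13*n^3 + 35*n^2 + 109*n - 420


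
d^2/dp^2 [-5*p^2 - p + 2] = -10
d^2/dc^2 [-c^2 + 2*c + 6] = -2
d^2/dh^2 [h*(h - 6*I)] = 2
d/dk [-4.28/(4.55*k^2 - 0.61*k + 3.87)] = (38.948*k - 2.6108)/(4.55*k^2 - 0.61*k + 3.87)^2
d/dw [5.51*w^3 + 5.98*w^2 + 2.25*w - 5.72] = 16.53*w^2 + 11.96*w + 2.25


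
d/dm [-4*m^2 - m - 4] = -8*m - 1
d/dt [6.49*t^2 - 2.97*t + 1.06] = 12.98*t - 2.97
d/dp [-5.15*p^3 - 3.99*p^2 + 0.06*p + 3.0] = -15.45*p^2 - 7.98*p + 0.06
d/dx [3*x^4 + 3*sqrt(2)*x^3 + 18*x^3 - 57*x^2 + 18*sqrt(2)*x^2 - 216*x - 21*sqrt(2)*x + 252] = 12*x^3 + 9*sqrt(2)*x^2 + 54*x^2 - 114*x + 36*sqrt(2)*x - 216 - 21*sqrt(2)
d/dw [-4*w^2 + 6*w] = 6 - 8*w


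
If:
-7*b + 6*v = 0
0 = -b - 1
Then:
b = -1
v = -7/6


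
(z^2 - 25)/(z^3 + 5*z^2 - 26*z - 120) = (z + 5)/(z^2 + 10*z + 24)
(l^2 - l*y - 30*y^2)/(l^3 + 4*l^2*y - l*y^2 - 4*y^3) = (l^2 - l*y - 30*y^2)/(l^3 + 4*l^2*y - l*y^2 - 4*y^3)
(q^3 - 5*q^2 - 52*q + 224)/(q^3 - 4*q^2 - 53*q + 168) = (q - 4)/(q - 3)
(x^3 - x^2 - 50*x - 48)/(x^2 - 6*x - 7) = (x^2 - 2*x - 48)/(x - 7)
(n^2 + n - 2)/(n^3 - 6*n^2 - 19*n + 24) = (n + 2)/(n^2 - 5*n - 24)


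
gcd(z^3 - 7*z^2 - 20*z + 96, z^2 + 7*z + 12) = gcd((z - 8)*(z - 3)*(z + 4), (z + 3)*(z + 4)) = z + 4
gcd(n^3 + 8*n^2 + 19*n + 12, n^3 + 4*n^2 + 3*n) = n^2 + 4*n + 3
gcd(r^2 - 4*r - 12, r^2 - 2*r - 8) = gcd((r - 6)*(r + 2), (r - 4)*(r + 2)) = r + 2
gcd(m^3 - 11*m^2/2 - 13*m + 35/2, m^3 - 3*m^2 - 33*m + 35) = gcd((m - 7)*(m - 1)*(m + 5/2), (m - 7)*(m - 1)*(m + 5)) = m^2 - 8*m + 7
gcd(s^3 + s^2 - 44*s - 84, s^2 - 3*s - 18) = 1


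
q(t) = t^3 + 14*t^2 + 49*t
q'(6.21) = 338.57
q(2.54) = 231.17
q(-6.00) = -6.00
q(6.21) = 1083.67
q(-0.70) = -27.78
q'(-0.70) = 30.87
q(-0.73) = -28.70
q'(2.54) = 139.47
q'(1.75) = 107.19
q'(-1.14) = 20.98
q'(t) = 3*t^2 + 28*t + 49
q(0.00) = 0.00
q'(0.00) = 49.00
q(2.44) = 217.44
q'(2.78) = 150.03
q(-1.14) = -39.15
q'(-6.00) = -11.00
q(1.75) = 133.98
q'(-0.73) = 30.16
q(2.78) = 265.90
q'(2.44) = 135.18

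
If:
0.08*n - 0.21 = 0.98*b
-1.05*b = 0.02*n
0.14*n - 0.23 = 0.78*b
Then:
No Solution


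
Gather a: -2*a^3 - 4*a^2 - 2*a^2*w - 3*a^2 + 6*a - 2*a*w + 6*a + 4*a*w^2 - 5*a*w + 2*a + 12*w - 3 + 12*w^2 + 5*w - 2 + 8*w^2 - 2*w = -2*a^3 + a^2*(-2*w - 7) + a*(4*w^2 - 7*w + 14) + 20*w^2 + 15*w - 5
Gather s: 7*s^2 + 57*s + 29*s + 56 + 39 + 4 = 7*s^2 + 86*s + 99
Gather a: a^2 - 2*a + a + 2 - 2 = a^2 - a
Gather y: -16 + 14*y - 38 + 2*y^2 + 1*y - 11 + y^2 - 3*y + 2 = 3*y^2 + 12*y - 63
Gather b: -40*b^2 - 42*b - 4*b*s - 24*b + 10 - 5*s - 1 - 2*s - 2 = -40*b^2 + b*(-4*s - 66) - 7*s + 7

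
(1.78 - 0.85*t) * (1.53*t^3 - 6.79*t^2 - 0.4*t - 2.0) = -1.3005*t^4 + 8.4949*t^3 - 11.7462*t^2 + 0.988*t - 3.56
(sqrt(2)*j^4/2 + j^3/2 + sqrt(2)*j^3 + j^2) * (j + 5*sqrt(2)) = sqrt(2)*j^5/2 + sqrt(2)*j^4 + 11*j^4/2 + 5*sqrt(2)*j^3/2 + 11*j^3 + 5*sqrt(2)*j^2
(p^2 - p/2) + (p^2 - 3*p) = 2*p^2 - 7*p/2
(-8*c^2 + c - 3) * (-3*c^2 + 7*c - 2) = 24*c^4 - 59*c^3 + 32*c^2 - 23*c + 6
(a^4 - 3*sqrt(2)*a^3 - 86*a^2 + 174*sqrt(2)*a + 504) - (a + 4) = a^4 - 3*sqrt(2)*a^3 - 86*a^2 - a + 174*sqrt(2)*a + 500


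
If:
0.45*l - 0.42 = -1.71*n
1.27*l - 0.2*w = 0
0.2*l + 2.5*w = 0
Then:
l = 0.00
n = 0.25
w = 0.00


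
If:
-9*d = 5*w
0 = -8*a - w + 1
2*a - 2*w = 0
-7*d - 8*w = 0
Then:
No Solution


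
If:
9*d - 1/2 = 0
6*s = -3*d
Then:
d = 1/18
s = -1/36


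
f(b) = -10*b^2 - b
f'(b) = -20*b - 1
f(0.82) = -7.54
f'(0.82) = -17.40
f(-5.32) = -277.70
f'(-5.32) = 105.40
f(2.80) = -81.20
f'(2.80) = -57.00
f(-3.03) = -88.78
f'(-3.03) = 59.60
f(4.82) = -237.14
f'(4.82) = -97.40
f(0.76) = -6.54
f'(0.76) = -16.20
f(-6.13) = -369.64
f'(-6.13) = 121.60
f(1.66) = -29.22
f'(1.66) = -34.20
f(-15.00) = -2235.00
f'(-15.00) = 299.00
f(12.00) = -1452.00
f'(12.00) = -241.00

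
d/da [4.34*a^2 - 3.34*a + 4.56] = 8.68*a - 3.34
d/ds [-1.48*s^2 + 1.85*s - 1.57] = 1.85 - 2.96*s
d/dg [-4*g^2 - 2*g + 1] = -8*g - 2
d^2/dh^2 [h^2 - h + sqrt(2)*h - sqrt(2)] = 2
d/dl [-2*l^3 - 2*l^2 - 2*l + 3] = -6*l^2 - 4*l - 2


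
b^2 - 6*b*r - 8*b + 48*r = (b - 8)*(b - 6*r)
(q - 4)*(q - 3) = q^2 - 7*q + 12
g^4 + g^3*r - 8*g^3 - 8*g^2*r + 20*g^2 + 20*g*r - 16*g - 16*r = (g - 4)*(g - 2)^2*(g + r)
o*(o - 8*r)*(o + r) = o^3 - 7*o^2*r - 8*o*r^2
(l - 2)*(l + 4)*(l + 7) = l^3 + 9*l^2 + 6*l - 56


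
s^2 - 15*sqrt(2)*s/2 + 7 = (s - 7*sqrt(2))*(s - sqrt(2)/2)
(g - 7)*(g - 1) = g^2 - 8*g + 7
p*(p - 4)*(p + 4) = p^3 - 16*p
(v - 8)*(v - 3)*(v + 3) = v^3 - 8*v^2 - 9*v + 72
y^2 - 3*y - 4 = (y - 4)*(y + 1)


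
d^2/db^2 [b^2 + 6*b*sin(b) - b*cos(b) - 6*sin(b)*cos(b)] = -6*b*sin(b) + b*cos(b) + 2*sin(b) + 12*sin(2*b) + 12*cos(b) + 2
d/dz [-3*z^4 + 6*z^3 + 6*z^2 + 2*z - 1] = -12*z^3 + 18*z^2 + 12*z + 2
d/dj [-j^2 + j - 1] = 1 - 2*j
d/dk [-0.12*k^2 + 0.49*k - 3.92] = 0.49 - 0.24*k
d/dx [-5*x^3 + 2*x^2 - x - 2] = -15*x^2 + 4*x - 1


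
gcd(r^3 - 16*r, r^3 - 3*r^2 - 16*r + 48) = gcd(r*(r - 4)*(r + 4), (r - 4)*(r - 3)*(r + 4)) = r^2 - 16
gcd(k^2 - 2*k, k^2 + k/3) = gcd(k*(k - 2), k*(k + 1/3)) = k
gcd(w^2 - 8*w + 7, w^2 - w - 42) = w - 7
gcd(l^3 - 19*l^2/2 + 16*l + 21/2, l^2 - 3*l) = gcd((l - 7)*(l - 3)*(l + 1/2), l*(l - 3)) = l - 3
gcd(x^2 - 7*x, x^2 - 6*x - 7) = x - 7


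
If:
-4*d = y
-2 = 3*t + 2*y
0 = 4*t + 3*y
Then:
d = -2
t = -6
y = 8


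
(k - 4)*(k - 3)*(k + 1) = k^3 - 6*k^2 + 5*k + 12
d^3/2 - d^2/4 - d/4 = d*(d/2 + 1/4)*(d - 1)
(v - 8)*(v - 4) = v^2 - 12*v + 32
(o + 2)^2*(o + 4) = o^3 + 8*o^2 + 20*o + 16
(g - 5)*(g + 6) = g^2 + g - 30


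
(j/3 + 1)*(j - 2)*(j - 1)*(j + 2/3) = j^4/3 + 2*j^3/9 - 7*j^2/3 + 4*j/9 + 4/3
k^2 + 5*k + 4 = (k + 1)*(k + 4)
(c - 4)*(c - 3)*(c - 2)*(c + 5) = c^4 - 4*c^3 - 19*c^2 + 106*c - 120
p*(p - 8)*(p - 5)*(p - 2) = p^4 - 15*p^3 + 66*p^2 - 80*p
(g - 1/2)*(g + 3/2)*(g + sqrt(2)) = g^3 + g^2 + sqrt(2)*g^2 - 3*g/4 + sqrt(2)*g - 3*sqrt(2)/4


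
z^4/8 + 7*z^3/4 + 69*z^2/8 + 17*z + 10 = (z/4 + 1)*(z/2 + 1/2)*(z + 4)*(z + 5)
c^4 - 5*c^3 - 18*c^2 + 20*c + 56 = (c - 7)*(c - 2)*(c + 2)^2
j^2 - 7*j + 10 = (j - 5)*(j - 2)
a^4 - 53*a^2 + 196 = (a - 7)*(a - 2)*(a + 2)*(a + 7)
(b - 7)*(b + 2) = b^2 - 5*b - 14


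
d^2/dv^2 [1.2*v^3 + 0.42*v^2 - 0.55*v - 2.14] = 7.2*v + 0.84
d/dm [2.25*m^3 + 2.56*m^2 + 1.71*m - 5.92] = 6.75*m^2 + 5.12*m + 1.71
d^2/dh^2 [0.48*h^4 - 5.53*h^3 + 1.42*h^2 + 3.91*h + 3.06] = 5.76*h^2 - 33.18*h + 2.84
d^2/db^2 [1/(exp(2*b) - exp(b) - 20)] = ((1 - 4*exp(b))*(-exp(2*b) + exp(b) + 20) - 2*(2*exp(b) - 1)^2*exp(b))*exp(b)/(-exp(2*b) + exp(b) + 20)^3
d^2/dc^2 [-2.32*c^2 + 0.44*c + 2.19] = -4.64000000000000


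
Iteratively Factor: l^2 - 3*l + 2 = (l - 2)*(l - 1)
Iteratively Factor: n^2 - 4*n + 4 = (n - 2)*(n - 2)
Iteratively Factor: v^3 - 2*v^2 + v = (v)*(v^2 - 2*v + 1) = v*(v - 1)*(v - 1)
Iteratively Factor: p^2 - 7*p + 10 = (p - 2)*(p - 5)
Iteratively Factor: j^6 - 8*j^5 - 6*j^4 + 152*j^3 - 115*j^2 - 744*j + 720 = (j + 3)*(j^5 - 11*j^4 + 27*j^3 + 71*j^2 - 328*j + 240) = (j - 5)*(j + 3)*(j^4 - 6*j^3 - 3*j^2 + 56*j - 48) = (j - 5)*(j - 1)*(j + 3)*(j^3 - 5*j^2 - 8*j + 48) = (j - 5)*(j - 4)*(j - 1)*(j + 3)*(j^2 - j - 12) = (j - 5)*(j - 4)^2*(j - 1)*(j + 3)*(j + 3)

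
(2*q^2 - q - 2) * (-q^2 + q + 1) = -2*q^4 + 3*q^3 + 3*q^2 - 3*q - 2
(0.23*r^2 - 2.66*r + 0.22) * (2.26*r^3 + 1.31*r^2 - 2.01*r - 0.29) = 0.5198*r^5 - 5.7103*r^4 - 3.4497*r^3 + 5.5681*r^2 + 0.3292*r - 0.0638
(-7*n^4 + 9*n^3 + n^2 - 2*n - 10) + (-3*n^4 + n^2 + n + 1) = -10*n^4 + 9*n^3 + 2*n^2 - n - 9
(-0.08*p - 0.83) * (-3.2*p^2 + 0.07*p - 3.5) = 0.256*p^3 + 2.6504*p^2 + 0.2219*p + 2.905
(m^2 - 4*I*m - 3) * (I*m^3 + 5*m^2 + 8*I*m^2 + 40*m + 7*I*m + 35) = I*m^5 + 9*m^4 + 8*I*m^4 + 72*m^3 - 16*I*m^3 + 48*m^2 - 184*I*m^2 - 120*m - 161*I*m - 105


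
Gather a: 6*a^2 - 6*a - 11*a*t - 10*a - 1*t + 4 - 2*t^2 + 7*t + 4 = 6*a^2 + a*(-11*t - 16) - 2*t^2 + 6*t + 8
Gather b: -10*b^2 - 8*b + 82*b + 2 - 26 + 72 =-10*b^2 + 74*b + 48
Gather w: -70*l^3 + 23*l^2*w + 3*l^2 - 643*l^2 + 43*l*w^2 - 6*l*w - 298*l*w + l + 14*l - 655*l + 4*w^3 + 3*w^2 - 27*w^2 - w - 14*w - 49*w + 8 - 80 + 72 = -70*l^3 - 640*l^2 - 640*l + 4*w^3 + w^2*(43*l - 24) + w*(23*l^2 - 304*l - 64)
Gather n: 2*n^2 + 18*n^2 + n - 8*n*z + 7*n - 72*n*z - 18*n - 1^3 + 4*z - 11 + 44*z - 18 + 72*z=20*n^2 + n*(-80*z - 10) + 120*z - 30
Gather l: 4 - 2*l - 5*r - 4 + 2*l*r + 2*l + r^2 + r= 2*l*r + r^2 - 4*r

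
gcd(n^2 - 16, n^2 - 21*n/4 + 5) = n - 4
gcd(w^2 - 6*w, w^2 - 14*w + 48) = w - 6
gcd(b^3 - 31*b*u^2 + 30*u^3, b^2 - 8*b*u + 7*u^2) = -b + u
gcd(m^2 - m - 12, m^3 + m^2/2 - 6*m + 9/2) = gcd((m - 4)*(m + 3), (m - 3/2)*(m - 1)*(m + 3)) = m + 3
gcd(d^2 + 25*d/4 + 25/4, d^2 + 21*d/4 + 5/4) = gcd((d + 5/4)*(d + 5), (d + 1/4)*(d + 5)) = d + 5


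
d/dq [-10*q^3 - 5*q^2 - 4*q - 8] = -30*q^2 - 10*q - 4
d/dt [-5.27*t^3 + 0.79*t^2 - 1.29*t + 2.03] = -15.81*t^2 + 1.58*t - 1.29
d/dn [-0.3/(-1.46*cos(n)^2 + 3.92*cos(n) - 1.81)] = (0.876*cos(n) - 1.176)*sin(n)/(1.46*cos(n)^2 - 3.92*cos(n) + 1.81)^2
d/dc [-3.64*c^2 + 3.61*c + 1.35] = 3.61 - 7.28*c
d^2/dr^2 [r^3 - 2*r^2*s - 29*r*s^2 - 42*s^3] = 6*r - 4*s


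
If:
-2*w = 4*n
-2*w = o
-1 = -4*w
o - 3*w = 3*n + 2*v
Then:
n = -1/8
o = -1/2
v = -7/16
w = 1/4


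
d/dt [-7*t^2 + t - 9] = 1 - 14*t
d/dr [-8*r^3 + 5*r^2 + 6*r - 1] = -24*r^2 + 10*r + 6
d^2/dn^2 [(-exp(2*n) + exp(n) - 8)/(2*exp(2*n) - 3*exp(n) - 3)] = (-2*exp(4*n) - 155*exp(3*n) + 153*exp(2*n) - 309*exp(n) + 81)*exp(n)/(8*exp(6*n) - 36*exp(5*n) + 18*exp(4*n) + 81*exp(3*n) - 27*exp(2*n) - 81*exp(n) - 27)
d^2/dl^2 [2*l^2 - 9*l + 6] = 4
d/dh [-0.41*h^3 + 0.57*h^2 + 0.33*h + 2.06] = -1.23*h^2 + 1.14*h + 0.33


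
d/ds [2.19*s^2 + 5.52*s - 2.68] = 4.38*s + 5.52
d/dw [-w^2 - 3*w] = -2*w - 3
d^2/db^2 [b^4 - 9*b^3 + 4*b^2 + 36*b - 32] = 12*b^2 - 54*b + 8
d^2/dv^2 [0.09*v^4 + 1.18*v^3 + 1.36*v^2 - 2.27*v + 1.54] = 1.08*v^2 + 7.08*v + 2.72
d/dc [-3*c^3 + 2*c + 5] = 2 - 9*c^2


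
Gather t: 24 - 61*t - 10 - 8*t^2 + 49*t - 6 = -8*t^2 - 12*t + 8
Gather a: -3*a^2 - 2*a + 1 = -3*a^2 - 2*a + 1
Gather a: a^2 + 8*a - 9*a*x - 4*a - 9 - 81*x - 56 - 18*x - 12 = a^2 + a*(4 - 9*x) - 99*x - 77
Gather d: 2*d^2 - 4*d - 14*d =2*d^2 - 18*d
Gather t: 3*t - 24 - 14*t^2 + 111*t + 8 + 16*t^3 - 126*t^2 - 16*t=16*t^3 - 140*t^2 + 98*t - 16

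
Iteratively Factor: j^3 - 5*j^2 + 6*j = (j)*(j^2 - 5*j + 6) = j*(j - 2)*(j - 3)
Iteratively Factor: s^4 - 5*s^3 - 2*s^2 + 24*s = (s)*(s^3 - 5*s^2 - 2*s + 24) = s*(s - 4)*(s^2 - s - 6) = s*(s - 4)*(s + 2)*(s - 3)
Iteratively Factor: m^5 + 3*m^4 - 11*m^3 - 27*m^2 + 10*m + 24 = (m + 1)*(m^4 + 2*m^3 - 13*m^2 - 14*m + 24) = (m - 1)*(m + 1)*(m^3 + 3*m^2 - 10*m - 24) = (m - 3)*(m - 1)*(m + 1)*(m^2 + 6*m + 8) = (m - 3)*(m - 1)*(m + 1)*(m + 4)*(m + 2)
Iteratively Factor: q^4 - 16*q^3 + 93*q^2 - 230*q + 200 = (q - 4)*(q^3 - 12*q^2 + 45*q - 50) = (q - 5)*(q - 4)*(q^2 - 7*q + 10) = (q - 5)*(q - 4)*(q - 2)*(q - 5)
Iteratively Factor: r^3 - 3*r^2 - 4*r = (r + 1)*(r^2 - 4*r) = r*(r + 1)*(r - 4)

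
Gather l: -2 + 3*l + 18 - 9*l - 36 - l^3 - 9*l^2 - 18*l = -l^3 - 9*l^2 - 24*l - 20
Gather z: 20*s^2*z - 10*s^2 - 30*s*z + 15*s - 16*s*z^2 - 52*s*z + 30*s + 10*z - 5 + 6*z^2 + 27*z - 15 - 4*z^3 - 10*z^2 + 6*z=-10*s^2 + 45*s - 4*z^3 + z^2*(-16*s - 4) + z*(20*s^2 - 82*s + 43) - 20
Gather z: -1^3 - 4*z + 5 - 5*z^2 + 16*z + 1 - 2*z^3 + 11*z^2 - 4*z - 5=-2*z^3 + 6*z^2 + 8*z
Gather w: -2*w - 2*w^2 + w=-2*w^2 - w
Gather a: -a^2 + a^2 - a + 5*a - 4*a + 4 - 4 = 0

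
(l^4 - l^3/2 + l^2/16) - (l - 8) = l^4 - l^3/2 + l^2/16 - l + 8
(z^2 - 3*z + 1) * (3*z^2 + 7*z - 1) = 3*z^4 - 2*z^3 - 19*z^2 + 10*z - 1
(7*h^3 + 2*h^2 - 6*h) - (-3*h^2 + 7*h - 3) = 7*h^3 + 5*h^2 - 13*h + 3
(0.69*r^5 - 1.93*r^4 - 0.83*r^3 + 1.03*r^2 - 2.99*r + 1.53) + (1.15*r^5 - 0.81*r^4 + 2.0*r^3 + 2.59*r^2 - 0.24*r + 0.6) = 1.84*r^5 - 2.74*r^4 + 1.17*r^3 + 3.62*r^2 - 3.23*r + 2.13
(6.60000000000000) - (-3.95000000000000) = 10.5500000000000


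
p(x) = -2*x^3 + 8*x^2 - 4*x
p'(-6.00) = -316.00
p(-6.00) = 744.00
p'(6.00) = -124.00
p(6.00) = -168.00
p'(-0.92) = -23.80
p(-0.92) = 12.01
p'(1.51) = 6.48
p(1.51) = 5.31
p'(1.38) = 6.65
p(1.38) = 4.46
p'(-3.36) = -125.50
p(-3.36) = 179.62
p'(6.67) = -164.21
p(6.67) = -264.25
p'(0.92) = 5.64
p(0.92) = 1.53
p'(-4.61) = -205.27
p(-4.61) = 384.40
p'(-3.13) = -112.86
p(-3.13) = 152.22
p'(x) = -6*x^2 + 16*x - 4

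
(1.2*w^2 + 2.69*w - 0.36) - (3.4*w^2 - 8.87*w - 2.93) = -2.2*w^2 + 11.56*w + 2.57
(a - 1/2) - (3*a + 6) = -2*a - 13/2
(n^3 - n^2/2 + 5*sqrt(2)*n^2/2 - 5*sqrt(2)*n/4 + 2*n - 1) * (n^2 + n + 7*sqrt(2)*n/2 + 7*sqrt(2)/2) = n^5 + n^4/2 + 6*sqrt(2)*n^4 + 3*sqrt(2)*n^3 + 19*n^3 + 4*sqrt(2)*n^2 + 39*n^2/4 - 39*n/4 + 7*sqrt(2)*n/2 - 7*sqrt(2)/2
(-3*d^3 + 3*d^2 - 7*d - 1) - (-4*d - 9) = -3*d^3 + 3*d^2 - 3*d + 8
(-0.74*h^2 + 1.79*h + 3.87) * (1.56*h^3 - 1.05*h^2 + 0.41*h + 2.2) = -1.1544*h^5 + 3.5694*h^4 + 3.8543*h^3 - 4.9576*h^2 + 5.5247*h + 8.514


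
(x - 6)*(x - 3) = x^2 - 9*x + 18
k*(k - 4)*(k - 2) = k^3 - 6*k^2 + 8*k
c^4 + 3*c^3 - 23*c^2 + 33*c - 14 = (c - 2)*(c - 1)^2*(c + 7)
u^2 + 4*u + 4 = (u + 2)^2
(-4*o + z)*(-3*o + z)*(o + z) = 12*o^3 + 5*o^2*z - 6*o*z^2 + z^3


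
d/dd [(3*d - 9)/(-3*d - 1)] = -30/(3*d + 1)^2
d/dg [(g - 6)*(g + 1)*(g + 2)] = 3*g^2 - 6*g - 16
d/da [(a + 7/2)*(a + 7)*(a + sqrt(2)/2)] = 3*a^2 + sqrt(2)*a + 21*a + 21*sqrt(2)/4 + 49/2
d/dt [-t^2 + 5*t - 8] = 5 - 2*t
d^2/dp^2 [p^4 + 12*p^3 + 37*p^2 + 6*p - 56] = 12*p^2 + 72*p + 74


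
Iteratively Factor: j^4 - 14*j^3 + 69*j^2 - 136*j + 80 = (j - 4)*(j^3 - 10*j^2 + 29*j - 20) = (j - 4)^2*(j^2 - 6*j + 5) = (j - 5)*(j - 4)^2*(j - 1)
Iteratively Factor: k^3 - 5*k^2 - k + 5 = (k - 5)*(k^2 - 1) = (k - 5)*(k - 1)*(k + 1)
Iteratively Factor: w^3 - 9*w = (w)*(w^2 - 9) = w*(w - 3)*(w + 3)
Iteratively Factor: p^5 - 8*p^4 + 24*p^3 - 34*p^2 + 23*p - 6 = (p - 1)*(p^4 - 7*p^3 + 17*p^2 - 17*p + 6) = (p - 1)^2*(p^3 - 6*p^2 + 11*p - 6) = (p - 1)^3*(p^2 - 5*p + 6) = (p - 3)*(p - 1)^3*(p - 2)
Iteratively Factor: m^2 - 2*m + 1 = (m - 1)*(m - 1)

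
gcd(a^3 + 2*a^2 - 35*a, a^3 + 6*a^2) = a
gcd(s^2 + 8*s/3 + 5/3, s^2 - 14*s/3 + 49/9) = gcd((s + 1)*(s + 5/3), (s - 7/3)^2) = 1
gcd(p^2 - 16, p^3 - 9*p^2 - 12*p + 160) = p + 4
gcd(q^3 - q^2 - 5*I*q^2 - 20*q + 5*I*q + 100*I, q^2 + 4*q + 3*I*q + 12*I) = q + 4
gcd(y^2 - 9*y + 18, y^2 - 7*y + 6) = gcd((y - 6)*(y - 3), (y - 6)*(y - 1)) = y - 6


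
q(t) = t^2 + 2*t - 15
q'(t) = 2*t + 2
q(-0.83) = -15.97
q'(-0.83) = 0.34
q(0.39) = -14.07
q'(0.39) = 2.78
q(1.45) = -10.00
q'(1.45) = 4.90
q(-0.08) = -15.15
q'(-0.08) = 1.84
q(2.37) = -4.64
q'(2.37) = 6.74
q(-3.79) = -8.22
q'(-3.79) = -5.58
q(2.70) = -2.31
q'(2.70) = 7.40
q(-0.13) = -15.24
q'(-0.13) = 1.74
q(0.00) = -15.00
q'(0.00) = 2.00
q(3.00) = 0.00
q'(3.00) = 8.00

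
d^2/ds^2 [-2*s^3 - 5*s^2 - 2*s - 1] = -12*s - 10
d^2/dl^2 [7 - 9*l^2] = -18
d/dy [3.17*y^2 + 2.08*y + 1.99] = 6.34*y + 2.08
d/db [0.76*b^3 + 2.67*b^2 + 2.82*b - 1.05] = 2.28*b^2 + 5.34*b + 2.82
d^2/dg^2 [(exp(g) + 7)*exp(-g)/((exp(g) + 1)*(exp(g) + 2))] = 2*(2*exp(5*g) + 36*exp(4*g) + 116*exp(3*g) + 137*exp(2*g) + 63*exp(g) + 14)*exp(-g)/(exp(6*g) + 9*exp(5*g) + 33*exp(4*g) + 63*exp(3*g) + 66*exp(2*g) + 36*exp(g) + 8)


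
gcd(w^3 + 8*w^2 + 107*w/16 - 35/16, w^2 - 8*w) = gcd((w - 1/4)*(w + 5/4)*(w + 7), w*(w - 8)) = 1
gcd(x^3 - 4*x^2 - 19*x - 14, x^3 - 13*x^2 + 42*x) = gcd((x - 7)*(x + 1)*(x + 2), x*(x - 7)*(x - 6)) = x - 7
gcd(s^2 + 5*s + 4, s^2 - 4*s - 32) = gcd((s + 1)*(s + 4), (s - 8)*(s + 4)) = s + 4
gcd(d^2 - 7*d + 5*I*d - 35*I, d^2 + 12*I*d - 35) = d + 5*I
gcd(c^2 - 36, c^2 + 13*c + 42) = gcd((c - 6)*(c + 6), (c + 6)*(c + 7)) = c + 6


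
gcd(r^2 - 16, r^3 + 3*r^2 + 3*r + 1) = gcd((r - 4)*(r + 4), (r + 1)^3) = 1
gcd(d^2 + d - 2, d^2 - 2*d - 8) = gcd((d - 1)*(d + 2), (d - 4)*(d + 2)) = d + 2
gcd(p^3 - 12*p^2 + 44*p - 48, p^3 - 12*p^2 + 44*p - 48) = p^3 - 12*p^2 + 44*p - 48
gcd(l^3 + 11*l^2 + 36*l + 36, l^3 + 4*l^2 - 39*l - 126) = l + 3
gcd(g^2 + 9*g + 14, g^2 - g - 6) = g + 2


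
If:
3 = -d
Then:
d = -3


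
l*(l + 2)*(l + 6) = l^3 + 8*l^2 + 12*l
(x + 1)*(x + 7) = x^2 + 8*x + 7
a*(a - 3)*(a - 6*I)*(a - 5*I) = a^4 - 3*a^3 - 11*I*a^3 - 30*a^2 + 33*I*a^2 + 90*a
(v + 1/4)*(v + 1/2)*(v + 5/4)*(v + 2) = v^4 + 4*v^3 + 81*v^2/16 + 73*v/32 + 5/16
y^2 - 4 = (y - 2)*(y + 2)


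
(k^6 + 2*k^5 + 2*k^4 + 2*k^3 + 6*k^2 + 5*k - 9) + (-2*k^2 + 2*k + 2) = k^6 + 2*k^5 + 2*k^4 + 2*k^3 + 4*k^2 + 7*k - 7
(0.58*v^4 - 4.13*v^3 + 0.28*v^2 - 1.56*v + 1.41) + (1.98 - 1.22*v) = 0.58*v^4 - 4.13*v^3 + 0.28*v^2 - 2.78*v + 3.39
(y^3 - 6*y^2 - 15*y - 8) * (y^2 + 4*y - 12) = y^5 - 2*y^4 - 51*y^3 + 4*y^2 + 148*y + 96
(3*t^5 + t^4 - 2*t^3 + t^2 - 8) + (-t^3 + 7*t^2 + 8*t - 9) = 3*t^5 + t^4 - 3*t^3 + 8*t^2 + 8*t - 17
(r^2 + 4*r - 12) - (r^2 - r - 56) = 5*r + 44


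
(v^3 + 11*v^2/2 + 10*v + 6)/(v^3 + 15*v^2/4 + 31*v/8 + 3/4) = 4*(v + 2)/(4*v + 1)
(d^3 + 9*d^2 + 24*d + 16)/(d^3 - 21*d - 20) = (d + 4)/(d - 5)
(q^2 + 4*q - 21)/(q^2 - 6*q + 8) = (q^2 + 4*q - 21)/(q^2 - 6*q + 8)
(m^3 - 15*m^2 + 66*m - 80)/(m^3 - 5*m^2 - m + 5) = (m^2 - 10*m + 16)/(m^2 - 1)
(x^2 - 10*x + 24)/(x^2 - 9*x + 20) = (x - 6)/(x - 5)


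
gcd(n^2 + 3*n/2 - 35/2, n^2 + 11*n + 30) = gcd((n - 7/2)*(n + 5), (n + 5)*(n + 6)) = n + 5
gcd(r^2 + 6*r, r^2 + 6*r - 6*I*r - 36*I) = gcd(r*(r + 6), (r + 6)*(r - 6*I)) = r + 6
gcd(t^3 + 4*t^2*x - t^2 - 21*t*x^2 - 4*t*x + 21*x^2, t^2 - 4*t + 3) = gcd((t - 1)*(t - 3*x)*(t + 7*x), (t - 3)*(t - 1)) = t - 1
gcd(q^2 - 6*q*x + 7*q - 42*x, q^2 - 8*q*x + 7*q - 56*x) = q + 7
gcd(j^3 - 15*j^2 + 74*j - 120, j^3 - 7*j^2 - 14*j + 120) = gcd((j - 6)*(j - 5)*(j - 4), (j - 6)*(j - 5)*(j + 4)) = j^2 - 11*j + 30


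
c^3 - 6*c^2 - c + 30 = (c - 5)*(c - 3)*(c + 2)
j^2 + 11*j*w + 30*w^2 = (j + 5*w)*(j + 6*w)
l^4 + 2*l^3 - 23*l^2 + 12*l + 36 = (l - 3)*(l - 2)*(l + 1)*(l + 6)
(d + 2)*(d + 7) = d^2 + 9*d + 14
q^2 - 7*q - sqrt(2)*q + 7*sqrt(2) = (q - 7)*(q - sqrt(2))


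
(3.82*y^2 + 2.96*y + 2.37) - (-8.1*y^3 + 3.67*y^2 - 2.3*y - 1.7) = 8.1*y^3 + 0.15*y^2 + 5.26*y + 4.07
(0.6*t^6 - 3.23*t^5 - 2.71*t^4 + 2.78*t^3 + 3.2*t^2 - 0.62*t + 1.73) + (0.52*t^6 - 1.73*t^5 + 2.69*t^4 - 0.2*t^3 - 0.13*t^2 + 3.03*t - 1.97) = 1.12*t^6 - 4.96*t^5 - 0.02*t^4 + 2.58*t^3 + 3.07*t^2 + 2.41*t - 0.24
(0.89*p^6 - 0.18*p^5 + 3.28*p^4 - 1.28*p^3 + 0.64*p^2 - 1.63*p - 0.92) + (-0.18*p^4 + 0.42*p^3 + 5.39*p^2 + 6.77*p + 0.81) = 0.89*p^6 - 0.18*p^5 + 3.1*p^4 - 0.86*p^3 + 6.03*p^2 + 5.14*p - 0.11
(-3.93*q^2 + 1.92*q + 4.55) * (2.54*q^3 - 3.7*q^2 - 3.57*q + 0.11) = -9.9822*q^5 + 19.4178*q^4 + 18.4831*q^3 - 24.1217*q^2 - 16.0323*q + 0.5005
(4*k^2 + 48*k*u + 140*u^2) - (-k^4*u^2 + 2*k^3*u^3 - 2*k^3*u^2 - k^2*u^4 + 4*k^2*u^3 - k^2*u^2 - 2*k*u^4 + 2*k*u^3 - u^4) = k^4*u^2 - 2*k^3*u^3 + 2*k^3*u^2 + k^2*u^4 - 4*k^2*u^3 + k^2*u^2 + 4*k^2 + 2*k*u^4 - 2*k*u^3 + 48*k*u + u^4 + 140*u^2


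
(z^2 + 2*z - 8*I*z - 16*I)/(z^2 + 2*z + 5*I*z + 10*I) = (z - 8*I)/(z + 5*I)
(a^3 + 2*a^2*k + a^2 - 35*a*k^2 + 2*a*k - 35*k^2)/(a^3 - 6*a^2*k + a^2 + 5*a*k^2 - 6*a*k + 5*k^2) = (a + 7*k)/(a - k)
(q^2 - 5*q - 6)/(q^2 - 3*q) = (q^2 - 5*q - 6)/(q*(q - 3))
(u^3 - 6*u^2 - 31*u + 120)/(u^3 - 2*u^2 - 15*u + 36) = (u^2 - 3*u - 40)/(u^2 + u - 12)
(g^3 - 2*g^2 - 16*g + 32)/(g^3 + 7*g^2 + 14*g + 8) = (g^2 - 6*g + 8)/(g^2 + 3*g + 2)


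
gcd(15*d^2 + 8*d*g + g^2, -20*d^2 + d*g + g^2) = 5*d + g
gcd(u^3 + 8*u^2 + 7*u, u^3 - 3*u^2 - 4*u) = u^2 + u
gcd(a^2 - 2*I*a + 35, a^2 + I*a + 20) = a + 5*I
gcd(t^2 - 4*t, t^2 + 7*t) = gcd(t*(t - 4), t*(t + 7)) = t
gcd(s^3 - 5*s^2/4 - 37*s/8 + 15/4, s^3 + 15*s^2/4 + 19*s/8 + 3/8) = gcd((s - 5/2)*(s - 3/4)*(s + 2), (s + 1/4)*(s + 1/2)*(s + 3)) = 1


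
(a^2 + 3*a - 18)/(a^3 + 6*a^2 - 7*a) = (a^2 + 3*a - 18)/(a*(a^2 + 6*a - 7))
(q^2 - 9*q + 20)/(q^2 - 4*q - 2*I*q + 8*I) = (q - 5)/(q - 2*I)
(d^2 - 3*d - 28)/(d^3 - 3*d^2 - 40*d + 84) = (d + 4)/(d^2 + 4*d - 12)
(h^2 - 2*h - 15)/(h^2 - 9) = (h - 5)/(h - 3)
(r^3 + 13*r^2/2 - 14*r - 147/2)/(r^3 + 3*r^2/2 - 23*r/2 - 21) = (r + 7)/(r + 2)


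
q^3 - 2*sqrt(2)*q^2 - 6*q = q*(q - 3*sqrt(2))*(q + sqrt(2))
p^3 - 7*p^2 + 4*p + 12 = (p - 6)*(p - 2)*(p + 1)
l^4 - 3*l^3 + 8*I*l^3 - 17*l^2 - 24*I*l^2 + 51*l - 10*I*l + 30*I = (l - 3)*(l + I)*(l + 2*I)*(l + 5*I)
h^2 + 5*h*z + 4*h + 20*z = (h + 4)*(h + 5*z)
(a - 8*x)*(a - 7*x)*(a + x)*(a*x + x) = a^4*x - 14*a^3*x^2 + a^3*x + 41*a^2*x^3 - 14*a^2*x^2 + 56*a*x^4 + 41*a*x^3 + 56*x^4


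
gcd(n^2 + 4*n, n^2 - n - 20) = n + 4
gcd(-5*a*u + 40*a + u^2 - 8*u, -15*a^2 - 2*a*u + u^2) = -5*a + u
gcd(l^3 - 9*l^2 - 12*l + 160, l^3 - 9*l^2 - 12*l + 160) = l^3 - 9*l^2 - 12*l + 160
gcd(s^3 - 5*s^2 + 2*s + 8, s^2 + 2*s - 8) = s - 2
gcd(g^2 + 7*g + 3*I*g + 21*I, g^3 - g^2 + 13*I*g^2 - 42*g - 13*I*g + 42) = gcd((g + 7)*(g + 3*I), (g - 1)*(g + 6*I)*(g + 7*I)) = 1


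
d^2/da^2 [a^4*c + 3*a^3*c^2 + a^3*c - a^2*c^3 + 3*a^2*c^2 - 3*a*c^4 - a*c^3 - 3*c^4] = 2*c*(6*a^2 + 9*a*c + 3*a - c^2 + 3*c)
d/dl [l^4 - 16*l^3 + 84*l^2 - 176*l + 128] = 4*l^3 - 48*l^2 + 168*l - 176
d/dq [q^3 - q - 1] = 3*q^2 - 1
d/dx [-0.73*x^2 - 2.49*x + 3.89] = -1.46*x - 2.49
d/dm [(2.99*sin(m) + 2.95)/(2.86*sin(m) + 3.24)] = 1.2506*cos(m)/(2.86*sin(m) + 3.24)^2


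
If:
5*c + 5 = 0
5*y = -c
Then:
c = -1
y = 1/5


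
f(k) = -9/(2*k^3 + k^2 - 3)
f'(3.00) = 0.15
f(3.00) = -0.15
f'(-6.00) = 0.01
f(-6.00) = 0.02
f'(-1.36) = 1.97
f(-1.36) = 1.46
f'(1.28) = 13.90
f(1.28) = -3.18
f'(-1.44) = 1.81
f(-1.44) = 1.30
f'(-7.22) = 0.01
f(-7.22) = 0.01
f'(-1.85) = 1.01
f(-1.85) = 0.74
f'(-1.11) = 2.30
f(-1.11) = 2.00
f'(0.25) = 0.93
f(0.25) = 3.10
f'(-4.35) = 0.04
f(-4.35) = 0.06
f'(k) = -9*(-6*k^2 - 2*k)/(2*k^3 + k^2 - 3)^2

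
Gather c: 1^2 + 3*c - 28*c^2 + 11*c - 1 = -28*c^2 + 14*c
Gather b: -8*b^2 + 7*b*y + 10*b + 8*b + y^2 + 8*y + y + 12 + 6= -8*b^2 + b*(7*y + 18) + y^2 + 9*y + 18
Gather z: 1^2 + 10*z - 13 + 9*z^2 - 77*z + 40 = 9*z^2 - 67*z + 28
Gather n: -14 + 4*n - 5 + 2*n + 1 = 6*n - 18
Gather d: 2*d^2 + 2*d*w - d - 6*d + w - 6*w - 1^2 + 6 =2*d^2 + d*(2*w - 7) - 5*w + 5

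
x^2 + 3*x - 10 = (x - 2)*(x + 5)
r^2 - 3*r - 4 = (r - 4)*(r + 1)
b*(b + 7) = b^2 + 7*b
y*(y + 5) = y^2 + 5*y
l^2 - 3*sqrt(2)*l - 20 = (l - 5*sqrt(2))*(l + 2*sqrt(2))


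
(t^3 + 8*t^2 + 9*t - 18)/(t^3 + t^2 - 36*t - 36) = (t^2 + 2*t - 3)/(t^2 - 5*t - 6)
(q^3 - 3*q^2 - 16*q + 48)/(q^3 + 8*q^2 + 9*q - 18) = (q^3 - 3*q^2 - 16*q + 48)/(q^3 + 8*q^2 + 9*q - 18)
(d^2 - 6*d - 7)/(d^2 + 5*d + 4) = (d - 7)/(d + 4)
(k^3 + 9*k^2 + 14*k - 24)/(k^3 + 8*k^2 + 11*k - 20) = (k + 6)/(k + 5)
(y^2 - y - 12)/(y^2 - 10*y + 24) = (y + 3)/(y - 6)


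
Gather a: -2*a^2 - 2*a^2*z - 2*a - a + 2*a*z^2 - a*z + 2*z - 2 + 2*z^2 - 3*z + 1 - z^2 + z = a^2*(-2*z - 2) + a*(2*z^2 - z - 3) + z^2 - 1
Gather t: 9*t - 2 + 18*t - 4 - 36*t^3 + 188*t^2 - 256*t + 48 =-36*t^3 + 188*t^2 - 229*t + 42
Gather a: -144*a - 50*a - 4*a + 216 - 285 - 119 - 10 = -198*a - 198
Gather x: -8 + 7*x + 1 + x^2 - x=x^2 + 6*x - 7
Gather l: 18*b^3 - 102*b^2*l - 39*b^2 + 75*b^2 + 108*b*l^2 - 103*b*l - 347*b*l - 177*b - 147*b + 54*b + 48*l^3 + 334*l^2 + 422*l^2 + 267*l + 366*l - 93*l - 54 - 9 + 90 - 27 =18*b^3 + 36*b^2 - 270*b + 48*l^3 + l^2*(108*b + 756) + l*(-102*b^2 - 450*b + 540)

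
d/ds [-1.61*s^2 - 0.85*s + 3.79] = -3.22*s - 0.85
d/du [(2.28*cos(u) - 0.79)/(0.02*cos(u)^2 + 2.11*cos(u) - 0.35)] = (0.0456*cos(u)^2 - 0.0316000000000001*cos(u) - 0.8689)*sin(u)/(0.0004*cos(u)^4 + 0.0844*cos(u)^3 + 4.4381*cos(u)^2 - 1.477*cos(u) + 0.1225)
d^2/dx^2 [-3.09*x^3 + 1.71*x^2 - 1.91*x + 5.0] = 3.42 - 18.54*x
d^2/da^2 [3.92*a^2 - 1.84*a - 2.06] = 7.84000000000000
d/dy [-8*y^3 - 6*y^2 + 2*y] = -24*y^2 - 12*y + 2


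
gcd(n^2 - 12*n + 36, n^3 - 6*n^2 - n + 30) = 1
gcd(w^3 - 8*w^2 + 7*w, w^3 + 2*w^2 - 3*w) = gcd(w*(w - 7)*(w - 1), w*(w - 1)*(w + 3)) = w^2 - w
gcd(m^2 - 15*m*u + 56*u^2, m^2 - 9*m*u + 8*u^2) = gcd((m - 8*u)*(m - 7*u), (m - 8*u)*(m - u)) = -m + 8*u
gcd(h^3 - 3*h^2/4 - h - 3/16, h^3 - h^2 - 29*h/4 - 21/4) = 1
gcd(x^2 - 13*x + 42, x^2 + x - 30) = 1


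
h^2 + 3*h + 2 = (h + 1)*(h + 2)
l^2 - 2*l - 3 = (l - 3)*(l + 1)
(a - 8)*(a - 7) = a^2 - 15*a + 56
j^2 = j^2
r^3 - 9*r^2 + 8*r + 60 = (r - 6)*(r - 5)*(r + 2)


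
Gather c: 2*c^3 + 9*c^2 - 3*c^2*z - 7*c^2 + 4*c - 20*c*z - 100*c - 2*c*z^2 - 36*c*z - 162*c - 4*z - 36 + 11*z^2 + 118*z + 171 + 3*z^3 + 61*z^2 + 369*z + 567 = 2*c^3 + c^2*(2 - 3*z) + c*(-2*z^2 - 56*z - 258) + 3*z^3 + 72*z^2 + 483*z + 702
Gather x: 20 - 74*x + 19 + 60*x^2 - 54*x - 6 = 60*x^2 - 128*x + 33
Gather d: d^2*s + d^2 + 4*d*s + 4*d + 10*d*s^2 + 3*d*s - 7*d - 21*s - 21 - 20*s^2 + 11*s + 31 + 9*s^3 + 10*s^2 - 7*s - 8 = d^2*(s + 1) + d*(10*s^2 + 7*s - 3) + 9*s^3 - 10*s^2 - 17*s + 2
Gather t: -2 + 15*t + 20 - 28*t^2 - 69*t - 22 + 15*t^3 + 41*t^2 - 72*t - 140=15*t^3 + 13*t^2 - 126*t - 144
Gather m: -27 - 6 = -33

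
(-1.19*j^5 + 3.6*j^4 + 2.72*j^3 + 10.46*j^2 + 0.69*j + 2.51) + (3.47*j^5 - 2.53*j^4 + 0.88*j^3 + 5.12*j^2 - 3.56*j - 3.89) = 2.28*j^5 + 1.07*j^4 + 3.6*j^3 + 15.58*j^2 - 2.87*j - 1.38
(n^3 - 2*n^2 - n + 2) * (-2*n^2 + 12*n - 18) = -2*n^5 + 16*n^4 - 40*n^3 + 20*n^2 + 42*n - 36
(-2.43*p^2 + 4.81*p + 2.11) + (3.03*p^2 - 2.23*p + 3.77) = 0.6*p^2 + 2.58*p + 5.88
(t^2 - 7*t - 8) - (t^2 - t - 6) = -6*t - 2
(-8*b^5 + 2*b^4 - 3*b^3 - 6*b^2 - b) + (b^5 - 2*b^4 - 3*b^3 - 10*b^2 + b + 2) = -7*b^5 - 6*b^3 - 16*b^2 + 2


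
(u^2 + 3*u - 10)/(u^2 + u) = (u^2 + 3*u - 10)/(u*(u + 1))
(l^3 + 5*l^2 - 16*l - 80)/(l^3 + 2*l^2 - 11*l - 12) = (l^2 + l - 20)/(l^2 - 2*l - 3)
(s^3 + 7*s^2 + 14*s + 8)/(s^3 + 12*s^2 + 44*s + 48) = (s + 1)/(s + 6)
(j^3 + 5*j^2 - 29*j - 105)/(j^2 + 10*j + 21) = j - 5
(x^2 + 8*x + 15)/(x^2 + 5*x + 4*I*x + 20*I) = (x + 3)/(x + 4*I)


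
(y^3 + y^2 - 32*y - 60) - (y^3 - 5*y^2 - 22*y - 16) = 6*y^2 - 10*y - 44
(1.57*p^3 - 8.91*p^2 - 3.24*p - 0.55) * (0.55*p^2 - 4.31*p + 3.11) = 0.8635*p^5 - 11.6672*p^4 + 41.5028*p^3 - 14.0482*p^2 - 7.7059*p - 1.7105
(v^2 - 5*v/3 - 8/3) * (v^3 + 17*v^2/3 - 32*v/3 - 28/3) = v^5 + 4*v^4 - 205*v^3/9 - 20*v^2/3 + 44*v + 224/9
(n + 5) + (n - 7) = 2*n - 2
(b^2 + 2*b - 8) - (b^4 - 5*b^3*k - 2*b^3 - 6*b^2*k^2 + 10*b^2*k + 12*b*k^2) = -b^4 + 5*b^3*k + 2*b^3 + 6*b^2*k^2 - 10*b^2*k + b^2 - 12*b*k^2 + 2*b - 8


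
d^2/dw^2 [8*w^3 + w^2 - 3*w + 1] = 48*w + 2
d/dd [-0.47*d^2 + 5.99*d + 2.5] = 5.99 - 0.94*d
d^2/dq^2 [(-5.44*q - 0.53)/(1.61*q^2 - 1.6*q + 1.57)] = (-(3.22*q - 1.6)*(5.44*q + 0.53)*(6.44*q - 3.2) + (52.5504*q - 15.7014)*(1.61*q^2 - 1.6*q + 1.57))/(1.61*q^2 - 1.6*q + 1.57)^3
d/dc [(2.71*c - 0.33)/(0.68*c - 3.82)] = (38.688196 - 6.886904*c)/(0.68*c - 3.82)^3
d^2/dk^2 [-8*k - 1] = 0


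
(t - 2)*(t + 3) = t^2 + t - 6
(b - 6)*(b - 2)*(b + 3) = b^3 - 5*b^2 - 12*b + 36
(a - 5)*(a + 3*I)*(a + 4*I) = a^3 - 5*a^2 + 7*I*a^2 - 12*a - 35*I*a + 60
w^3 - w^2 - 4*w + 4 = (w - 2)*(w - 1)*(w + 2)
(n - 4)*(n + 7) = n^2 + 3*n - 28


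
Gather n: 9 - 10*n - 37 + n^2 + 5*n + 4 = n^2 - 5*n - 24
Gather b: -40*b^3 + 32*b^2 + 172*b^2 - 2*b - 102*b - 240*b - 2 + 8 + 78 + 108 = -40*b^3 + 204*b^2 - 344*b + 192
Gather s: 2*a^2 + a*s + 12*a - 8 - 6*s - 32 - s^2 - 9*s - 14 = 2*a^2 + 12*a - s^2 + s*(a - 15) - 54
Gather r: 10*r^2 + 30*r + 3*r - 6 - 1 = 10*r^2 + 33*r - 7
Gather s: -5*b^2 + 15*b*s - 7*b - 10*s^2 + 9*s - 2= -5*b^2 - 7*b - 10*s^2 + s*(15*b + 9) - 2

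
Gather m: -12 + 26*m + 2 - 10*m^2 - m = -10*m^2 + 25*m - 10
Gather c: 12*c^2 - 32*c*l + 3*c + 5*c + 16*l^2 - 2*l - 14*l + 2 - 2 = 12*c^2 + c*(8 - 32*l) + 16*l^2 - 16*l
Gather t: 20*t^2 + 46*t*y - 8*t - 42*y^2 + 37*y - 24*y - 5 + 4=20*t^2 + t*(46*y - 8) - 42*y^2 + 13*y - 1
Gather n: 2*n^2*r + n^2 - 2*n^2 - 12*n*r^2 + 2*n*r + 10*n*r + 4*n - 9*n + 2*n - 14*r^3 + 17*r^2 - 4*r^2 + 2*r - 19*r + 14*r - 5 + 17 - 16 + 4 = n^2*(2*r - 1) + n*(-12*r^2 + 12*r - 3) - 14*r^3 + 13*r^2 - 3*r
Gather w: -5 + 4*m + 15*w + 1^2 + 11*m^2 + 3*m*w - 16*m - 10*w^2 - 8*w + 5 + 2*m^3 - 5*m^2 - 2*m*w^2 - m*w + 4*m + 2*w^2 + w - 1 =2*m^3 + 6*m^2 - 8*m + w^2*(-2*m - 8) + w*(2*m + 8)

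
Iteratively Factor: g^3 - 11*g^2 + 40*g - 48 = (g - 4)*(g^2 - 7*g + 12) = (g - 4)*(g - 3)*(g - 4)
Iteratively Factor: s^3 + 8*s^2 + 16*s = (s + 4)*(s^2 + 4*s) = (s + 4)^2*(s)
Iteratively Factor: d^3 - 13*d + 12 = (d + 4)*(d^2 - 4*d + 3) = (d - 3)*(d + 4)*(d - 1)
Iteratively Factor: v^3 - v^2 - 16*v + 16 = (v - 4)*(v^2 + 3*v - 4) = (v - 4)*(v + 4)*(v - 1)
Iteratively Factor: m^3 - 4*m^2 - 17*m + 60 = (m - 5)*(m^2 + m - 12) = (m - 5)*(m + 4)*(m - 3)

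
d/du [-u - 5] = -1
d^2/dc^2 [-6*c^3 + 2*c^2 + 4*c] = 4 - 36*c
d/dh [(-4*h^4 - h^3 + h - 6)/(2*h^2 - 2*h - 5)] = (-16*h^5 + 22*h^4 + 84*h^3 + 13*h^2 + 24*h - 17)/(4*h^4 - 8*h^3 - 16*h^2 + 20*h + 25)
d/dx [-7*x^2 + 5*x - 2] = 5 - 14*x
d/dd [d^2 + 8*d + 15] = 2*d + 8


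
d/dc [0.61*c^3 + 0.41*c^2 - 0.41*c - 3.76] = 1.83*c^2 + 0.82*c - 0.41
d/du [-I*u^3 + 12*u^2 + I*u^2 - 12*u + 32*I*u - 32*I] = -3*I*u^2 + 2*u*(12 + I) - 12 + 32*I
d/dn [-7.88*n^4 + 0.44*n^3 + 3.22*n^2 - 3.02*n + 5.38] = -31.52*n^3 + 1.32*n^2 + 6.44*n - 3.02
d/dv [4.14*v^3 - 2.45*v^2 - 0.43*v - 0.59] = 12.42*v^2 - 4.9*v - 0.43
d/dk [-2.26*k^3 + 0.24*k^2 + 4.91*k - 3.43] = -6.78*k^2 + 0.48*k + 4.91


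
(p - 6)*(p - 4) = p^2 - 10*p + 24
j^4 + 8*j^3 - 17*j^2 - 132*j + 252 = (j - 3)*(j - 2)*(j + 6)*(j + 7)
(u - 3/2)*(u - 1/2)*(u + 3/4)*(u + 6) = u^4 + 19*u^3/4 - 33*u^2/4 - 63*u/16 + 27/8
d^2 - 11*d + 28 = (d - 7)*(d - 4)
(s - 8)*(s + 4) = s^2 - 4*s - 32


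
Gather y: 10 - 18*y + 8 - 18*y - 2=16 - 36*y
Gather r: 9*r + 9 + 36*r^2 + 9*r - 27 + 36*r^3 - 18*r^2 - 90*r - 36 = 36*r^3 + 18*r^2 - 72*r - 54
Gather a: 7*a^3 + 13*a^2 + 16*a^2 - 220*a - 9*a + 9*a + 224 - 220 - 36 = 7*a^3 + 29*a^2 - 220*a - 32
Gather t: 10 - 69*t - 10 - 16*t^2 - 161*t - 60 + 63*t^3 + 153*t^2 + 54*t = 63*t^3 + 137*t^2 - 176*t - 60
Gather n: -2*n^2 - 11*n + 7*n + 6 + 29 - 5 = -2*n^2 - 4*n + 30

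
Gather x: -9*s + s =-8*s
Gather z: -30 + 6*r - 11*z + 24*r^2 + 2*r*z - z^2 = 24*r^2 + 6*r - z^2 + z*(2*r - 11) - 30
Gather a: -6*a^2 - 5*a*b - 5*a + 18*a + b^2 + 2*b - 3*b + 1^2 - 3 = -6*a^2 + a*(13 - 5*b) + b^2 - b - 2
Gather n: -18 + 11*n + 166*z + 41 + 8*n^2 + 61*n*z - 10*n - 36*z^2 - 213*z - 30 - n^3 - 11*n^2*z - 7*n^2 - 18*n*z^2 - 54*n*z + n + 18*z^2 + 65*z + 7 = -n^3 + n^2*(1 - 11*z) + n*(-18*z^2 + 7*z + 2) - 18*z^2 + 18*z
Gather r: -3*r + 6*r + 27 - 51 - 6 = 3*r - 30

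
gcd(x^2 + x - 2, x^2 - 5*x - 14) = x + 2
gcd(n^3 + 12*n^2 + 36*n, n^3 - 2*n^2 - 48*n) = n^2 + 6*n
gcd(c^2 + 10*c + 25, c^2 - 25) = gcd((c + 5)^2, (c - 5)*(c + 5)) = c + 5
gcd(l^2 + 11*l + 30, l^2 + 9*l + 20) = l + 5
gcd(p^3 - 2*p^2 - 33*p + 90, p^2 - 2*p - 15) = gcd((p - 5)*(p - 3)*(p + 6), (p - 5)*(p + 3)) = p - 5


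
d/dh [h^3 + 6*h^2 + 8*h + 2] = 3*h^2 + 12*h + 8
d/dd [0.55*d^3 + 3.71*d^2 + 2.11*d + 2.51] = 1.65*d^2 + 7.42*d + 2.11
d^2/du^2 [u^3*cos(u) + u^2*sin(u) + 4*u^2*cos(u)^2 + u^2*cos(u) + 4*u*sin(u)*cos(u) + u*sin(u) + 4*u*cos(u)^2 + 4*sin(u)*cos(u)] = -u^3*cos(u) - 7*u^2*sin(u) - u^2*cos(u) - 8*u^2*cos(2*u) - 5*u*sin(u) - 24*u*sin(2*u) + 10*u*cos(u) - 8*u*cos(2*u) + 2*sin(u) - 16*sin(2*u) + 4*cos(u) + 12*cos(2*u) + 4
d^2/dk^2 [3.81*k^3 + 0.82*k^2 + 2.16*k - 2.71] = 22.86*k + 1.64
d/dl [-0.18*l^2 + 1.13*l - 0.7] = 1.13 - 0.36*l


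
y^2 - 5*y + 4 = (y - 4)*(y - 1)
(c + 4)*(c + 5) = c^2 + 9*c + 20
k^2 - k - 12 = (k - 4)*(k + 3)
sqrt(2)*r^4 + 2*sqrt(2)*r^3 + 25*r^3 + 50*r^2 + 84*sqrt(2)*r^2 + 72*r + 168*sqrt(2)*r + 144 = (r + 2)*(r + 6*sqrt(2))^2*(sqrt(2)*r + 1)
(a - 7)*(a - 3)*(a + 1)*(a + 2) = a^4 - 7*a^3 - 7*a^2 + 43*a + 42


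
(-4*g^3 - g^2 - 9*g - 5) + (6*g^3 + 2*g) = 2*g^3 - g^2 - 7*g - 5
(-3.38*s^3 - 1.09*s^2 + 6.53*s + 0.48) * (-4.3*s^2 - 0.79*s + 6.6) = 14.534*s^5 + 7.3572*s^4 - 49.5259*s^3 - 14.4167*s^2 + 42.7188*s + 3.168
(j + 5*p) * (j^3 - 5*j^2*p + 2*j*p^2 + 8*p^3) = j^4 - 23*j^2*p^2 + 18*j*p^3 + 40*p^4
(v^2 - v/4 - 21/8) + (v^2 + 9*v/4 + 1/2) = 2*v^2 + 2*v - 17/8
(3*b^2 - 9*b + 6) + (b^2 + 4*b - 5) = 4*b^2 - 5*b + 1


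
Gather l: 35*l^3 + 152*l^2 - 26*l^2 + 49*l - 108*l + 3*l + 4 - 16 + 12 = 35*l^3 + 126*l^2 - 56*l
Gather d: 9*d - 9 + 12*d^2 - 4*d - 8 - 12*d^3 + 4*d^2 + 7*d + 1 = -12*d^3 + 16*d^2 + 12*d - 16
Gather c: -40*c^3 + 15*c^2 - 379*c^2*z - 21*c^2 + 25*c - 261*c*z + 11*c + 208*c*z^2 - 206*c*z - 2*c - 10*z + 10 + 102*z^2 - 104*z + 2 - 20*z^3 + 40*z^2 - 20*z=-40*c^3 + c^2*(-379*z - 6) + c*(208*z^2 - 467*z + 34) - 20*z^3 + 142*z^2 - 134*z + 12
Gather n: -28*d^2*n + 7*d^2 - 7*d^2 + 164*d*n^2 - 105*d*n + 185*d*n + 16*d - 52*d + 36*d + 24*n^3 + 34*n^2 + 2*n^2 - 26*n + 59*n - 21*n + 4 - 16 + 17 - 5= 24*n^3 + n^2*(164*d + 36) + n*(-28*d^2 + 80*d + 12)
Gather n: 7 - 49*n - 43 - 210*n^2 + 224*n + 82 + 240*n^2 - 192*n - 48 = 30*n^2 - 17*n - 2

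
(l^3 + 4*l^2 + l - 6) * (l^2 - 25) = l^5 + 4*l^4 - 24*l^3 - 106*l^2 - 25*l + 150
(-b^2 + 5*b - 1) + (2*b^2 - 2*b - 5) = b^2 + 3*b - 6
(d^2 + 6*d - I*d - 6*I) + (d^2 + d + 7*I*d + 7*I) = 2*d^2 + 7*d + 6*I*d + I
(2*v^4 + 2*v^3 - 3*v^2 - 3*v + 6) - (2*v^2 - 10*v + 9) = 2*v^4 + 2*v^3 - 5*v^2 + 7*v - 3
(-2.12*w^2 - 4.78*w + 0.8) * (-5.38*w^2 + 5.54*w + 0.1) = 11.4056*w^4 + 13.9716*w^3 - 30.9972*w^2 + 3.954*w + 0.08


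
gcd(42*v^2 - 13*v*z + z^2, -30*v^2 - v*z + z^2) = -6*v + z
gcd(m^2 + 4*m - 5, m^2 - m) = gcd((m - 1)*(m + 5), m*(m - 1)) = m - 1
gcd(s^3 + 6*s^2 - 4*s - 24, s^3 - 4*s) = s^2 - 4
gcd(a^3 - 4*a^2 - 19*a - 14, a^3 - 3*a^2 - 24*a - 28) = a^2 - 5*a - 14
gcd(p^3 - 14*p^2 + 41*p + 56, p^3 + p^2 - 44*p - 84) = p - 7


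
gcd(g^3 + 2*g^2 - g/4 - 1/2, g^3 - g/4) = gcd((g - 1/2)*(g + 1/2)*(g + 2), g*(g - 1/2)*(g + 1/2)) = g^2 - 1/4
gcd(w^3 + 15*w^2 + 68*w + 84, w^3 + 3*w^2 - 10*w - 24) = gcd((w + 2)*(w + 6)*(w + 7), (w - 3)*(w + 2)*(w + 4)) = w + 2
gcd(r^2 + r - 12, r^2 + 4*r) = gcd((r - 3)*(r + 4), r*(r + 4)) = r + 4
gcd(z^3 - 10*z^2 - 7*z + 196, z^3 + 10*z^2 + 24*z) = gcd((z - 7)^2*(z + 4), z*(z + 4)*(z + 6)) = z + 4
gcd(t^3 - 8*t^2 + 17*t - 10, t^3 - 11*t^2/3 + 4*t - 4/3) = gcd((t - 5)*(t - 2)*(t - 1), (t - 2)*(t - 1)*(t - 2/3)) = t^2 - 3*t + 2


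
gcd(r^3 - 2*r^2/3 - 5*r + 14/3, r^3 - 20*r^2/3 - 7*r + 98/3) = r^2 + r/3 - 14/3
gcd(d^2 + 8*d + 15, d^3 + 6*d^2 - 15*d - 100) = d + 5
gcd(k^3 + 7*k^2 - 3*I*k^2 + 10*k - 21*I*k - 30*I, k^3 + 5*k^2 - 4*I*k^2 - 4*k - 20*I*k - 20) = k + 5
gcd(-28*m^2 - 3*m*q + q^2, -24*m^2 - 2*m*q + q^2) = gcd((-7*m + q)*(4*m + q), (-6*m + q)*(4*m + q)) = 4*m + q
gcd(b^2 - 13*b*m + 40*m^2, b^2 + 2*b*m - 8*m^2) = 1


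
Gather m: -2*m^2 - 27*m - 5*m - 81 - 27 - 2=-2*m^2 - 32*m - 110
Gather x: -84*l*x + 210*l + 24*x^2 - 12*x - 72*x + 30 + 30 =210*l + 24*x^2 + x*(-84*l - 84) + 60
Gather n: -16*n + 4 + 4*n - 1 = 3 - 12*n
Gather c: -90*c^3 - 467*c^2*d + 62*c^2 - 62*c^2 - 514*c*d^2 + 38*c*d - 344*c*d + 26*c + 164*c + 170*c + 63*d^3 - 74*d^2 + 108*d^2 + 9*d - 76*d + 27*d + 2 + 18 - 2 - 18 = -90*c^3 - 467*c^2*d + c*(-514*d^2 - 306*d + 360) + 63*d^3 + 34*d^2 - 40*d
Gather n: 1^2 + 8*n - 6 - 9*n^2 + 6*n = -9*n^2 + 14*n - 5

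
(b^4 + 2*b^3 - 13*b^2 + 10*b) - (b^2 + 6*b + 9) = b^4 + 2*b^3 - 14*b^2 + 4*b - 9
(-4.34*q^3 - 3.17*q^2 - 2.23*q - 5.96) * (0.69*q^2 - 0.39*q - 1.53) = -2.9946*q^5 - 0.494699999999999*q^4 + 6.3378*q^3 + 1.6074*q^2 + 5.7363*q + 9.1188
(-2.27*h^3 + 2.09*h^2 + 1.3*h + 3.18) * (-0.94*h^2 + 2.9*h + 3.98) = 2.1338*h^5 - 8.5476*h^4 - 4.1956*h^3 + 9.099*h^2 + 14.396*h + 12.6564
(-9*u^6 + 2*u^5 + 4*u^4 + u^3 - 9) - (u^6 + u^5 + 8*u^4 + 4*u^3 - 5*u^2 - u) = -10*u^6 + u^5 - 4*u^4 - 3*u^3 + 5*u^2 + u - 9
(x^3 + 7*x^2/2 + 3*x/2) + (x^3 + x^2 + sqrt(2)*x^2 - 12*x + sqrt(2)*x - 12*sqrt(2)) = 2*x^3 + sqrt(2)*x^2 + 9*x^2/2 - 21*x/2 + sqrt(2)*x - 12*sqrt(2)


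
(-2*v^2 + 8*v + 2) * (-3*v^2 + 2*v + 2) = 6*v^4 - 28*v^3 + 6*v^2 + 20*v + 4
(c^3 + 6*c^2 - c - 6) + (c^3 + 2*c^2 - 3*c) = 2*c^3 + 8*c^2 - 4*c - 6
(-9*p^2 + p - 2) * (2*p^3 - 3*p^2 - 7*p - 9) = -18*p^5 + 29*p^4 + 56*p^3 + 80*p^2 + 5*p + 18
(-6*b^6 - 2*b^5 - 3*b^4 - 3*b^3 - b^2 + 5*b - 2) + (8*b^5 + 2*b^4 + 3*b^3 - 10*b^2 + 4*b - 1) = -6*b^6 + 6*b^5 - b^4 - 11*b^2 + 9*b - 3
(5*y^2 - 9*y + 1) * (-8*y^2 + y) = -40*y^4 + 77*y^3 - 17*y^2 + y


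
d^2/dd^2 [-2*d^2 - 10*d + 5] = -4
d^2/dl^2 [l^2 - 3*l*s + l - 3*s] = 2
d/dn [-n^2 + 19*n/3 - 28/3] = 19/3 - 2*n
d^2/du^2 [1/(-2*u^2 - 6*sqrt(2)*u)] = (u*(u + 3*sqrt(2)) - (2*u + 3*sqrt(2))^2)/(u^3*(u + 3*sqrt(2))^3)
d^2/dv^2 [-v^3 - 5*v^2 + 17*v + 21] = -6*v - 10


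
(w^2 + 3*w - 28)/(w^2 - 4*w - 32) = (-w^2 - 3*w + 28)/(-w^2 + 4*w + 32)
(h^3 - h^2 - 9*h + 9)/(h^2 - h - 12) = (h^2 - 4*h + 3)/(h - 4)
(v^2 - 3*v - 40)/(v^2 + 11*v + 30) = (v - 8)/(v + 6)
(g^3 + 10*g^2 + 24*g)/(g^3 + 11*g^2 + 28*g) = (g + 6)/(g + 7)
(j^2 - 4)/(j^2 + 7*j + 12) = (j^2 - 4)/(j^2 + 7*j + 12)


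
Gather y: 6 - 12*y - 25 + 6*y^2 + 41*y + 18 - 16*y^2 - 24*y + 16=-10*y^2 + 5*y + 15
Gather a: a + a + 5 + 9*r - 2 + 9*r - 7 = 2*a + 18*r - 4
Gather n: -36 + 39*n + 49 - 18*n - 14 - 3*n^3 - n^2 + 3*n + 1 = -3*n^3 - n^2 + 24*n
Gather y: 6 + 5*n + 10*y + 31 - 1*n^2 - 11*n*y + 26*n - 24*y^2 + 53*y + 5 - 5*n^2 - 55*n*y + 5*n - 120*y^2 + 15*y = -6*n^2 + 36*n - 144*y^2 + y*(78 - 66*n) + 42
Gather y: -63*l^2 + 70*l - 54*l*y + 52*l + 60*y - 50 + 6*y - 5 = -63*l^2 + 122*l + y*(66 - 54*l) - 55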